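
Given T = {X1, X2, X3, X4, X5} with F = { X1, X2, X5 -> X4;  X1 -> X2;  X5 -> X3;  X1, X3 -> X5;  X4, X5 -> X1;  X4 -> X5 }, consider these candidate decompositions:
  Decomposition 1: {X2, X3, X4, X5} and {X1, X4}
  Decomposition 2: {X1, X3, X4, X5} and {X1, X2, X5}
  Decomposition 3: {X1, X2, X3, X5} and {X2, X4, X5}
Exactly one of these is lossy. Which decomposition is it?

Decomposition 3

Decomposition 1: common = {X4}, closure = {X1, X2, X3, X4, X5} → lossless.
Decomposition 2: common = {X1, X5}, closure = {X1, X2, X3, X4, X5} → lossless.
Decomposition 3: common = {X2, X5}, closure = {X2, X3, X5} → lossy.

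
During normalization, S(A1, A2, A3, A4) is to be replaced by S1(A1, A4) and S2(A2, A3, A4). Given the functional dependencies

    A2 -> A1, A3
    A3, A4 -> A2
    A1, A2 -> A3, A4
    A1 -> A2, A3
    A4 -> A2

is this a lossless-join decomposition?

Yes

Common attributes: S1 ∩ S2 = {A4}.
Closure of {A4}: A4 → A2 applies, adding A2; A2 → A1, A3 applies, adding A1, A3. So (A4)⁺ = {A1, A2, A3, A4}.
This closure contains every attribute of S1, so S1 ∩ S2 → S1. The join is lossless.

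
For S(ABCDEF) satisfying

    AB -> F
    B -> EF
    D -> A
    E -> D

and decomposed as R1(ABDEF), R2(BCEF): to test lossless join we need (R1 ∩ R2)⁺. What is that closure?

R1 ∩ R2 = {BEF}.
E → D applies, adding D
D → A applies, adding A
Closure: {ABDEF}.

ABDEF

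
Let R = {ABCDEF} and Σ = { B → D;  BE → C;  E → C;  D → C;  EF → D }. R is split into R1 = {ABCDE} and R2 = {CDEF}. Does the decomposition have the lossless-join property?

Common attributes: R1 ∩ R2 = {CDE}.
No dependency enlarges {CDE}, so (CDE)⁺ = {CDE}.
The closure contains neither all of R1 = {ABCDE} nor all of R2 = {CDEF}, so the common attributes are not a superkey of either fragment. The join is lossy.

No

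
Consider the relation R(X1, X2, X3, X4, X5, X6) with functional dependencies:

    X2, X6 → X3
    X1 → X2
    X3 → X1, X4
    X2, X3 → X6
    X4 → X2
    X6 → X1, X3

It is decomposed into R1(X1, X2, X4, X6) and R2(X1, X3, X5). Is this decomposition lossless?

No

Common attributes: R1 ∩ R2 = {X1}.
Closure of {X1}: X1 → X2 applies, adding X2. So (X1)⁺ = {X1, X2}.
The closure contains neither all of R1 = {X1, X2, X4, X6} nor all of R2 = {X1, X3, X5}, so the common attributes are not a superkey of either fragment. The join is lossy.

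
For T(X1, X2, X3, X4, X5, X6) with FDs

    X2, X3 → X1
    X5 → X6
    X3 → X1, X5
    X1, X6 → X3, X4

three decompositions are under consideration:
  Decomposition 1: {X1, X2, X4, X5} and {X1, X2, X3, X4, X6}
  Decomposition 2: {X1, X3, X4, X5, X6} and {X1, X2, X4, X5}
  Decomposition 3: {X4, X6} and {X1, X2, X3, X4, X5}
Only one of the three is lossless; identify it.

Decomposition 2

Decomposition 1: common = {X1, X2, X4}, closure = {X1, X2, X4} → lossy.
Decomposition 2: common = {X1, X4, X5}, closure = {X1, X3, X4, X5, X6} → lossless.
Decomposition 3: common = {X4}, closure = {X4} → lossy.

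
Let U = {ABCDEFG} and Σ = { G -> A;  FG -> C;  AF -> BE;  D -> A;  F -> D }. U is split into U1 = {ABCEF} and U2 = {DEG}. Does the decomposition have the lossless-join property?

No

Common attributes: U1 ∩ U2 = {E}.
No dependency enlarges {E}, so (E)⁺ = {E}.
The closure contains neither all of U1 = {ABCEF} nor all of U2 = {DEG}, so the common attributes are not a superkey of either fragment. The join is lossy.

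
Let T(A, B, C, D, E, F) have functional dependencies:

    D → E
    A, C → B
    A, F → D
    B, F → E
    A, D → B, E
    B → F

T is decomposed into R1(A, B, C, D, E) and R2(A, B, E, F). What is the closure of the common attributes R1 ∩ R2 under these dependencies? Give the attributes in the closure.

A, B, D, E, F

R1 ∩ R2 = {A, B, E}.
B → F applies, adding F
A, F → D applies, adding D
Closure: {A, B, D, E, F}.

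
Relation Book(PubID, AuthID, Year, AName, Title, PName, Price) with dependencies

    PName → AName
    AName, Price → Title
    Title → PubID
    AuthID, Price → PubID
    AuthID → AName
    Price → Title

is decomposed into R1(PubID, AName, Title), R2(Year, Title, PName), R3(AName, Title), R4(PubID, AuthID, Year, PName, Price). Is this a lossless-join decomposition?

Chase test. Columns are PubID, AuthID, Year, AName, Title, PName, Price; row i has aⱼ where attribute j ∈ Ri, else bᵢⱼ.
Initial tableau (one row per fragment):
  row 1: a1 b12 b13 a4 a5 b16 b17
  row 2: b21 b22 a3 b24 a5 a6 b27
  row 3: b31 b32 b33 a4 a5 b36 b37
  row 4: a1 a2 a3 b44 b45 a6 a7
Rows 2 and 4 agree on PName; apply PName→AName and equate their AName entries.
Rows 1 and 2 agree on Title; apply Title→PubID and equate their PubID entries.
Rows 1 and 3 agree on Title; apply Title→PubID and equate their PubID entries.
No row becomes fully distinguished — the join is lossy.

No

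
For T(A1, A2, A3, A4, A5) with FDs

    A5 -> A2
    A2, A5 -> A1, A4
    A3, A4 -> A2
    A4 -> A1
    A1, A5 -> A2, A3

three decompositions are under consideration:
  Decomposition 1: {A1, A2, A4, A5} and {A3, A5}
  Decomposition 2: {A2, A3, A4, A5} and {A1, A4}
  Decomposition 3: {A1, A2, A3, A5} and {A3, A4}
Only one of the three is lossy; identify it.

Decomposition 1: common = {A5}, closure = {A1, A2, A3, A4, A5} → lossless.
Decomposition 2: common = {A4}, closure = {A1, A4} → lossless.
Decomposition 3: common = {A3}, closure = {A3} → lossy.

Decomposition 3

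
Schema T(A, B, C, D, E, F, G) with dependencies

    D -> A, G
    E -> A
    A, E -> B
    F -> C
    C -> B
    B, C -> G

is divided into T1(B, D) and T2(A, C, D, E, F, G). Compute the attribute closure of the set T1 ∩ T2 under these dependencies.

A, D, G

T1 ∩ T2 = {D}.
D → A, G applies, adding A, G
Closure: {A, D, G}.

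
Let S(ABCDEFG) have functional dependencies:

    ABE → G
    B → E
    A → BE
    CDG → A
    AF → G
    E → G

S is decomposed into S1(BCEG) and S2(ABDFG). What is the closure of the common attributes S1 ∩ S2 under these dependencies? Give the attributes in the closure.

S1 ∩ S2 = {BG}.
B → E applies, adding E
Closure: {BEG}.

BEG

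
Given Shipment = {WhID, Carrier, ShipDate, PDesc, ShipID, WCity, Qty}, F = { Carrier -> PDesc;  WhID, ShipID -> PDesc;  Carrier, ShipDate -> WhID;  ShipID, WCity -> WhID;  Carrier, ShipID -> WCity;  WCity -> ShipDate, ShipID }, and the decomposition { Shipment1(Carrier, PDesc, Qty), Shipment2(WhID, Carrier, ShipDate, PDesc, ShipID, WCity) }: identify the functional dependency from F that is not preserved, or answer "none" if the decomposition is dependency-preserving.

Carrier → PDesc lies within Shipment1.
WhID, ShipID → PDesc lies within Shipment2.
Carrier, ShipDate → WhID lies within Shipment2.
ShipID, WCity → WhID lies within Shipment2.
Carrier, ShipID → WCity lies within Shipment2.
WCity → ShipDate, ShipID lies within Shipment2.
Every dependency is enforceable on the fragments, so the decomposition is dependency-preserving.

none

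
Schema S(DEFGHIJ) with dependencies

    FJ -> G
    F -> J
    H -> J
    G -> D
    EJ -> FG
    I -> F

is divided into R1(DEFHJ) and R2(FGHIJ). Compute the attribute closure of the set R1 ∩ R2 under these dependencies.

R1 ∩ R2 = {FHJ}.
FJ → G applies, adding G
G → D applies, adding D
Closure: {DFGHJ}.

DFGHJ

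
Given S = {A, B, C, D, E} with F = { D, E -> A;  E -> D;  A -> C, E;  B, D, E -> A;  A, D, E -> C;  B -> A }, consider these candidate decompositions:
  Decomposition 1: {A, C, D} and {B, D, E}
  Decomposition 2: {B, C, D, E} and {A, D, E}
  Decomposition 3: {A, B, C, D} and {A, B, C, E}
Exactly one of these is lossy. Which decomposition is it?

Decomposition 1

Decomposition 1: common = {D}, closure = {D} → lossy.
Decomposition 2: common = {D, E}, closure = {A, C, D, E} → lossless.
Decomposition 3: common = {A, B, C}, closure = {A, B, C, D, E} → lossless.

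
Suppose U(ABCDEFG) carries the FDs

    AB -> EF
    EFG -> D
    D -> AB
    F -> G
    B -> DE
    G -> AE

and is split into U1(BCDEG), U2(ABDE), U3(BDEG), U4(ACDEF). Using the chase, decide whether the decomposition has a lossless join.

Yes

Chase test. Columns are ABCDEFG; row i has aⱼ where attribute j ∈ Ui, else bᵢⱼ.
Initial tableau (one row per fragment):
  row 1: b11 a2 a3 a4 a5 b16 a7
  row 2: a1 a2 b23 a4 a5 b26 b27
  row 3: b31 a2 b33 a4 a5 b36 a7
  row 4: a1 b42 a3 a4 a5 a6 b47
Rows 1 and 2 agree on D; apply D→AB and equate their AB entries.
Rows 1 and 3 agree on D; apply D→AB and equate their AB entries.
Rows 1 and 4 agree on D; apply D→AB and equate their AB entries.
Rows 1 and 2 agree on AB; apply AB→EF and equate their EF entries.
Rows 1 and 3 agree on AB; apply AB→EF and equate their EF entries.
Rows 1 and 4 agree on AB; apply AB→EF and equate their EF entries.
Rows 1 and 2 agree on F; apply F→G and equate their G entries.
Rows 1 and 4 agree on F; apply F→G and equate their G entries.
Row 1 is now all distinguished symbols — the join is lossless.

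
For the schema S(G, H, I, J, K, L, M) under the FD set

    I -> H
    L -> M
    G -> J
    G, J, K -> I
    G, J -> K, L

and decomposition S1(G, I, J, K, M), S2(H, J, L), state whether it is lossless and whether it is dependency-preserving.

lossy and not dependency-preserving

Lossless test: (J)⁺ = {J}, which is a superkey of neither fragment — lossy.
Dependency preservation: the restricted closure of {I} across the fragments never reaches {H}, so I → H cannot be enforced without a join — not preserved.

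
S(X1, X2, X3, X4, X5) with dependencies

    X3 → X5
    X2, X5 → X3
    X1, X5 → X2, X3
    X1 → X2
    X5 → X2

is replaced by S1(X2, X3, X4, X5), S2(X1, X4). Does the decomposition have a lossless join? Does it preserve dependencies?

lossy and not dependency-preserving

Lossless test: (X4)⁺ = {X4}, which is a superkey of neither fragment — lossy.
Dependency preservation: the restricted closure of {X1} across the fragments never reaches {X2}, so X1 → X2 cannot be enforced without a join — not preserved.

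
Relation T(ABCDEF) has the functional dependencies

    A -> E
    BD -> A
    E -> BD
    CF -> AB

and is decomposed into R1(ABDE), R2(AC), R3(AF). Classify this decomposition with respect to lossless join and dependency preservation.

Lossless test (chase): Rows 1 and 2 agree on A; apply A→E and equate their E entries. Rows 1 and 3 agree on A; apply A→E and equate their E entries. Rows 1 and 2 agree on E; apply E→BD and equate their BD entries. Rows 1 and 3 agree on E; apply E→BD and equate their BD entries. No row becomes fully distinguished — the join is lossy.
Dependency preservation: the restricted closure of {CF} across the fragments never reaches {AB}, so CF → AB cannot be enforced without a join — not preserved.

lossy and not dependency-preserving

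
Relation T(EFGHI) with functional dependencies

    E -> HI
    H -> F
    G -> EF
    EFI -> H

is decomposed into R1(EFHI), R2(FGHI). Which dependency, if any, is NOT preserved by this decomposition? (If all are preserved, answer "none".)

Check G → EF: no single fragment contains all of {EFG}, and the restricted closure of {G} across the fragments never reaches {EF}.
E → HI is preserved.
H → F is preserved.
EFI → H is preserved.

G -> EF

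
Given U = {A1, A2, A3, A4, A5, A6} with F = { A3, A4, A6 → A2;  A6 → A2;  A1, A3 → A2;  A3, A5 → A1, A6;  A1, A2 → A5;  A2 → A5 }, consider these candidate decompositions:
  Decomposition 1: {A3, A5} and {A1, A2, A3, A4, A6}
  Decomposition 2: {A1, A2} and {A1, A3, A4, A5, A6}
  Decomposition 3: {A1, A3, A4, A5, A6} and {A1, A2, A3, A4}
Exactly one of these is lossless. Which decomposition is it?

Decomposition 3

Decomposition 1: common = {A3}, closure = {A3} → lossy.
Decomposition 2: common = {A1}, closure = {A1} → lossy.
Decomposition 3: common = {A1, A3, A4}, closure = {A1, A2, A3, A4, A5, A6} → lossless.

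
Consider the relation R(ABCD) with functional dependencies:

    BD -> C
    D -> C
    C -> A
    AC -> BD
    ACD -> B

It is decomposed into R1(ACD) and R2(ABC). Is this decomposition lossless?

Common attributes: R1 ∩ R2 = {AC}.
Closure of {AC}: AC → BD applies, adding BD. So (AC)⁺ = {ABCD}.
This closure contains every attribute of R1, so R1 ∩ R2 → R1. The join is lossless.

Yes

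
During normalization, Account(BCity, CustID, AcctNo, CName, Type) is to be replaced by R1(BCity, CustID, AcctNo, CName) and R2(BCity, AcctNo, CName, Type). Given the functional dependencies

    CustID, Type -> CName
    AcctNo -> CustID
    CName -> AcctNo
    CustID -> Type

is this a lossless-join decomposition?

Yes

Common attributes: R1 ∩ R2 = {BCity, AcctNo, CName}.
Closure of {BCity, AcctNo, CName}: AcctNo → CustID applies, adding CustID; CustID → Type applies, adding Type. So (BCity, AcctNo, CName)⁺ = {BCity, CustID, AcctNo, CName, Type}.
This closure contains every attribute of R1, so R1 ∩ R2 → R1. The join is lossless.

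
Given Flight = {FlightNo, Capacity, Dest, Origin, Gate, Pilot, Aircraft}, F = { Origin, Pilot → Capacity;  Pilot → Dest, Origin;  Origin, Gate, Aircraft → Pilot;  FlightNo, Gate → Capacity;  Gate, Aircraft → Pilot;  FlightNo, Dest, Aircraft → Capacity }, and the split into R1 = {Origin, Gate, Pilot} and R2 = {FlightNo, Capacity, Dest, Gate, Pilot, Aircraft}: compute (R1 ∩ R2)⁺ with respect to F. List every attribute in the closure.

R1 ∩ R2 = {Gate, Pilot}.
Pilot → Dest, Origin applies, adding Dest, Origin
Origin, Pilot → Capacity applies, adding Capacity
Closure: {Capacity, Dest, Origin, Gate, Pilot}.

Capacity, Dest, Origin, Gate, Pilot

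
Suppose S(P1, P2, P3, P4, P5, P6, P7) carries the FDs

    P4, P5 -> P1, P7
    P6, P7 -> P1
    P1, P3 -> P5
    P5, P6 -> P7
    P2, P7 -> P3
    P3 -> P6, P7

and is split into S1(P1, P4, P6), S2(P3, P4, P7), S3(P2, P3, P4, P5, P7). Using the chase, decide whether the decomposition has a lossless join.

Chase test. Columns are P1, P2, P3, P4, P5, P6, P7; row i has aⱼ where attribute j ∈ Si, else bᵢⱼ.
Initial tableau (one row per fragment):
  row 1: a1 b12 b13 a4 b15 a6 b17
  row 2: b21 b22 a3 a4 b25 b26 a7
  row 3: b31 a2 a3 a4 a5 b36 a7
Rows 2 and 3 agree on P3; apply P3→P6, P7 and equate their P6, P7 entries.
Rows 2 and 3 agree on P6, P7; apply P6, P7→P1 and equate their P1 entries.
Rows 2 and 3 agree on P1, P3; apply P1, P3→P5 and equate their P5 entries.
No row becomes fully distinguished — the join is lossy.

No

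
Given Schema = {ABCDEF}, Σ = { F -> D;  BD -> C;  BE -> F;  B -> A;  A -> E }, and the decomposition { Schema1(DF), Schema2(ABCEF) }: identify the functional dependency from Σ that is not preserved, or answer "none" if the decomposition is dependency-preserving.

none

F → D lies within Schema1.
BD → C: restricted closure across fragments reaches C.
BE → F lies within Schema2.
B → A lies within Schema2.
A → E lies within Schema2.
Every dependency is enforceable on the fragments, so the decomposition is dependency-preserving.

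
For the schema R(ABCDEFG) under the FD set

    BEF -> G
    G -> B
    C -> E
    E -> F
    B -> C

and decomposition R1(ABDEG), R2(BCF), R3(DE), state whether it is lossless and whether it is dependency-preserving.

Lossless test (chase): Rows 1 and 3 agree on E; apply E→F and equate their F entries. Rows 1 and 2 agree on B; apply B→C and equate their C entries. Rows 1 and 2 agree on C; apply C→E and equate their E entries. Rows 1 and 2 agree on E; apply E→F and equate their F entries. Rows 1 and 2 agree on BEF; apply BEF→G and equate their G entries. Row 1 is now all distinguished symbols — the join is lossless.
Dependency preservation: the restricted closure of {C} across the fragments never reaches {E}, so C → E cannot be enforced without a join — not preserved.

lossless but not dependency-preserving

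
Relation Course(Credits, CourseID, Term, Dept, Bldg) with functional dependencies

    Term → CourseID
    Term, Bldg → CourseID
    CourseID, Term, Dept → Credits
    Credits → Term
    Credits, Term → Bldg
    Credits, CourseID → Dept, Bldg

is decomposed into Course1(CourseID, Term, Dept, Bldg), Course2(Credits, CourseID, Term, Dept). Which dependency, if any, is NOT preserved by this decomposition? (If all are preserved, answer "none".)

Term → CourseID lies within Course1.
Term, Bldg → CourseID lies within Course1.
CourseID, Term, Dept → Credits lies within Course2.
Credits → Term lies within Course2.
Credits, Term → Bldg: restricted closure across fragments reaches Bldg.
Credits, CourseID → Dept, Bldg: restricted closure across fragments reaches Dept, Bldg.
Every dependency is enforceable on the fragments, so the decomposition is dependency-preserving.

none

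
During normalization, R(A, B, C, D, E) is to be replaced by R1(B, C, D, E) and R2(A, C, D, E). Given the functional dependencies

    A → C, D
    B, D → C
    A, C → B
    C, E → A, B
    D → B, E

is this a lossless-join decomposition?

Common attributes: R1 ∩ R2 = {C, D, E}.
Closure of {C, D, E}: C, E → A, B applies, adding A, B. So (C, D, E)⁺ = {A, B, C, D, E}.
This closure contains every attribute of R1, so R1 ∩ R2 → R1. The join is lossless.

Yes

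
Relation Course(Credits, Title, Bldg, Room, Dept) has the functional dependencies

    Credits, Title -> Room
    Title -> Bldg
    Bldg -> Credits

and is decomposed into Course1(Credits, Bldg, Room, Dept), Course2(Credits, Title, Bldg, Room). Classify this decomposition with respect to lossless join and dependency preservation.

Lossless test: (Credits, Bldg, Room)⁺ = {Credits, Bldg, Room}, which is a superkey of neither fragment — lossy.
Dependency preservation: every FD's attributes lie within a single fragment, so each can be enforced locally — preserved.

lossy but dependency-preserving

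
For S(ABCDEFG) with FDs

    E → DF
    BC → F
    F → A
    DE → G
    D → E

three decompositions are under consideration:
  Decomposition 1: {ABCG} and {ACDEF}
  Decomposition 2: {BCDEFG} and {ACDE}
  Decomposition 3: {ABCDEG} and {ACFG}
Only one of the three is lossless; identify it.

Decomposition 1: common = {AC}, closure = {AC} → lossy.
Decomposition 2: common = {CDE}, closure = {ACDEFG} → lossless.
Decomposition 3: common = {ACG}, closure = {ACG} → lossy.

Decomposition 2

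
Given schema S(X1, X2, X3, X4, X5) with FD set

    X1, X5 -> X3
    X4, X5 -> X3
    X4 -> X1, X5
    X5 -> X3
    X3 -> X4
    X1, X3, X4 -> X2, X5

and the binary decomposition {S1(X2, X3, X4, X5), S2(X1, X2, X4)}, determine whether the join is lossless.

Common attributes: S1 ∩ S2 = {X2, X4}.
Closure of {X2, X4}: X4 → X1, X5 applies, adding X1, X5; X5 → X3 applies, adding X3. So (X2, X4)⁺ = {X1, X2, X3, X4, X5}.
This closure contains every attribute of S1, so S1 ∩ S2 → S1. The join is lossless.

Yes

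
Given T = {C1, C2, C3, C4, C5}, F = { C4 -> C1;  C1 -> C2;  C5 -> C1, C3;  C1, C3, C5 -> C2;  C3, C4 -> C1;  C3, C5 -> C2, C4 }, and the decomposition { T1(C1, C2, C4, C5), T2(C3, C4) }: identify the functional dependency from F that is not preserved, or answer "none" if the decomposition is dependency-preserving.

Check C5 → C1, C3: no single fragment contains all of {C1, C3, C5}, and the restricted closure of {C5} across the fragments never reaches {C1, C3}.
C4 → C1 is preserved.
C1 → C2 is preserved.
C1, C3, C5 → C2 is preserved.
C3, C4 → C1 is preserved.
C3, C5 → C2, C4 is preserved.

C5 -> C1, C3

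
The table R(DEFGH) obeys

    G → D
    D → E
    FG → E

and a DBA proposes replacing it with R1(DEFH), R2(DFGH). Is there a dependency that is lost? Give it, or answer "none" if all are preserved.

G → D lies within R2.
D → E lies within R1.
FG → E: restricted closure across fragments reaches E.
Every dependency is enforceable on the fragments, so the decomposition is dependency-preserving.

none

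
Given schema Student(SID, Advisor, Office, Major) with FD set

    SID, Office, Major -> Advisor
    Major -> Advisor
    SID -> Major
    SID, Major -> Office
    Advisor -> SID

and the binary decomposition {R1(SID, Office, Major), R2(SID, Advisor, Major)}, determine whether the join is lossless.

Common attributes: R1 ∩ R2 = {SID, Major}.
Closure of {SID, Major}: Major → Advisor applies, adding Advisor; SID, Major → Office applies, adding Office. So (SID, Major)⁺ = {SID, Advisor, Office, Major}.
This closure contains every attribute of R1, so R1 ∩ R2 → R1. The join is lossless.

Yes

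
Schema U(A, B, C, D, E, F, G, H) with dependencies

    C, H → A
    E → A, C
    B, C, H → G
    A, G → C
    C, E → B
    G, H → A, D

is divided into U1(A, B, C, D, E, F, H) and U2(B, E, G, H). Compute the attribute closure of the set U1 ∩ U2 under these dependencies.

A, B, C, D, E, G, H

U1 ∩ U2 = {B, E, H}.
E → A, C applies, adding A, C
B, C, H → G applies, adding G
G, H → A, D applies, adding D
Closure: {A, B, C, D, E, G, H}.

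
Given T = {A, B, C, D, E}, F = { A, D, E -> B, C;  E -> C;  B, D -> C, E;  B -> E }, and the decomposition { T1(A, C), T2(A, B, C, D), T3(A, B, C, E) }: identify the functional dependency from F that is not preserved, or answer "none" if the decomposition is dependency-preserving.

Check A, D, E → B, C: no single fragment contains all of {A, B, C, D, E}, and the restricted closure of {A, D, E} across the fragments never reaches {B, C}.
E → C is preserved.
B, D → C, E is preserved.
B → E is preserved.

A, D, E -> B, C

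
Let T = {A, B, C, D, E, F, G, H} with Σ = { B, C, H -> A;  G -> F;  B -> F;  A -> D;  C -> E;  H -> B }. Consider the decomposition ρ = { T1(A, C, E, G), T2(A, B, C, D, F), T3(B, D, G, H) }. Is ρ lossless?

Chase test. Columns are A, B, C, D, E, F, G, H; row i has aⱼ where attribute j ∈ Ti, else bᵢⱼ.
Initial tableau (one row per fragment):
  row 1: a1 b12 a3 b14 a5 b16 a7 b18
  row 2: a1 a2 a3 a4 b25 a6 b27 b28
  row 3: b31 a2 b33 a4 b35 b36 a7 a8
Rows 1 and 3 agree on G; apply G→F and equate their F entries.
Rows 2 and 3 agree on B; apply B→F and equate their F entries.
Rows 1 and 2 agree on A; apply A→D and equate their D entries.
Rows 1 and 2 agree on C; apply C→E and equate their E entries.
No row becomes fully distinguished — the join is lossy.

No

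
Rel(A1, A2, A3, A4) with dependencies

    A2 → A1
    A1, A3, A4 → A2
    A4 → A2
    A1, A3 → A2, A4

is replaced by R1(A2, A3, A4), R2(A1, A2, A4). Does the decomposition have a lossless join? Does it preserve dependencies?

lossless but not dependency-preserving

Lossless test: (A2, A4)⁺ = {A1, A2, A4}, which contains all of one fragment — lossless.
Dependency preservation: the restricted closure of {A1, A3} across the fragments never reaches {A2, A4}, so A1, A3 → A2, A4 cannot be enforced without a join — not preserved.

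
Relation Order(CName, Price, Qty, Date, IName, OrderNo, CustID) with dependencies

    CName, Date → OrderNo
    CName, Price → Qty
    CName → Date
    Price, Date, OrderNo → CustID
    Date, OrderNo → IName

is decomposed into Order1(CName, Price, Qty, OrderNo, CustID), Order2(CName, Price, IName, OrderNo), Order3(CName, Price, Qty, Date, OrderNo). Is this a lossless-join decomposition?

Yes

Chase test. Columns are CName, Price, Qty, Date, IName, OrderNo, CustID; row i has aⱼ where attribute j ∈ Orderi, else bᵢⱼ.
Initial tableau (one row per fragment):
  row 1: a1 a2 a3 b14 b15 a6 a7
  row 2: a1 a2 b23 b24 a5 a6 b27
  row 3: a1 a2 a3 a4 b35 a6 b37
Rows 1 and 2 agree on CName, Price; apply CName, Price→Qty and equate their Qty entries.
Rows 1 and 2 agree on CName; apply CName→Date and equate their Date entries.
Rows 1 and 3 agree on CName; apply CName→Date and equate their Date entries.
Rows 1 and 2 agree on Price, Date, OrderNo; apply Price, Date, OrderNo→CustID and equate their CustID entries.
Rows 1 and 3 agree on Price, Date, OrderNo; apply Price, Date, OrderNo→CustID and equate their CustID entries.
Rows 1 and 2 agree on Date, OrderNo; apply Date, OrderNo→IName and equate their IName entries.
Rows 1 and 3 agree on Date, OrderNo; apply Date, OrderNo→IName and equate their IName entries.
Row 1 is now all distinguished symbols — the join is lossless.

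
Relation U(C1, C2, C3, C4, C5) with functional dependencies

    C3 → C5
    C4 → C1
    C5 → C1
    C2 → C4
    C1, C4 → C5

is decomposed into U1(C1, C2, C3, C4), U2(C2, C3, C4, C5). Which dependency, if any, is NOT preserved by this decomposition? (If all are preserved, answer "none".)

Check C5 → C1: no single fragment contains all of {C1, C5}, and the restricted closure of {C5} across the fragments never reaches {C1}.
C3 → C5 is preserved.
C4 → C1 is preserved.
C2 → C4 is preserved.
C1, C4 → C5 is preserved.

C5 → C1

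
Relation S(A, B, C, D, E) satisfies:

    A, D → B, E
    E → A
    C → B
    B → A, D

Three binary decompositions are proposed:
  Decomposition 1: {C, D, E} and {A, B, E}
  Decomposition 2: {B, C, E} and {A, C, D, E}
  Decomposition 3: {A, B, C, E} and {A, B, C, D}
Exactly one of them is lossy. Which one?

Decomposition 1

Decomposition 1: common = {E}, closure = {A, E} → lossy.
Decomposition 2: common = {C, E}, closure = {A, B, C, D, E} → lossless.
Decomposition 3: common = {A, B, C}, closure = {A, B, C, D, E} → lossless.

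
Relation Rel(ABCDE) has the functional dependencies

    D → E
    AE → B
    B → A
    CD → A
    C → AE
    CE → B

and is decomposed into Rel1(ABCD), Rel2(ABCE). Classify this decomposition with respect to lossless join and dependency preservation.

lossless but not dependency-preserving

Lossless test: (ABC)⁺ = {ABCE}, which contains all of one fragment — lossless.
Dependency preservation: the restricted closure of {D} across the fragments never reaches {E}, so D → E cannot be enforced without a join — not preserved.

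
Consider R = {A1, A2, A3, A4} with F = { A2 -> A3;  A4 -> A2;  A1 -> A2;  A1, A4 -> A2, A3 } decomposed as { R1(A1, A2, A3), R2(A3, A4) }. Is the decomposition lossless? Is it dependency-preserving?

lossy and not dependency-preserving

Lossless test: (A3)⁺ = {A3}, which is a superkey of neither fragment — lossy.
Dependency preservation: the restricted closure of {A4} across the fragments never reaches {A2}, so A4 → A2 cannot be enforced without a join — not preserved.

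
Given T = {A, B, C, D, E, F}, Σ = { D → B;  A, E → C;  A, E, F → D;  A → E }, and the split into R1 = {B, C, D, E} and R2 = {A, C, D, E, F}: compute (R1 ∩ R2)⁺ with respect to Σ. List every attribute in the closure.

B, C, D, E

R1 ∩ R2 = {C, D, E}.
D → B applies, adding B
Closure: {B, C, D, E}.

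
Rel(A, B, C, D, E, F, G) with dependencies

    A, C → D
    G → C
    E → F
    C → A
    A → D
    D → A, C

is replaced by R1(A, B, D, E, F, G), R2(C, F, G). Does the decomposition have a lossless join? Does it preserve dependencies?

Lossless test: (F, G)⁺ = {A, C, D, F, G}, which contains all of one fragment — lossless.
Dependency preservation: the restricted closure of {C} across the fragments never reaches {A}, so C → A cannot be enforced without a join — not preserved.

lossless but not dependency-preserving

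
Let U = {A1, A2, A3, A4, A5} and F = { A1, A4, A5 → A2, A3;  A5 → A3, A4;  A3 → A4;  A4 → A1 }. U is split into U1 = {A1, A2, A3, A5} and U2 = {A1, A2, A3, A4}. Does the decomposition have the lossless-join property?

Yes

Common attributes: U1 ∩ U2 = {A1, A2, A3}.
Closure of {A1, A2, A3}: A3 → A4 applies, adding A4. So (A1, A2, A3)⁺ = {A1, A2, A3, A4}.
This closure contains every attribute of U2, so U1 ∩ U2 → U2. The join is lossless.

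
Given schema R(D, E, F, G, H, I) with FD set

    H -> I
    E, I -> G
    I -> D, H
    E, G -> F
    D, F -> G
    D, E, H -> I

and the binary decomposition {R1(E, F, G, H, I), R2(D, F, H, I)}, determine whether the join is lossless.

Yes

Common attributes: R1 ∩ R2 = {F, H, I}.
Closure of {F, H, I}: I → D, H applies, adding D; D, F → G applies, adding G. So (F, H, I)⁺ = {D, F, G, H, I}.
This closure contains every attribute of R2, so R1 ∩ R2 → R2. The join is lossless.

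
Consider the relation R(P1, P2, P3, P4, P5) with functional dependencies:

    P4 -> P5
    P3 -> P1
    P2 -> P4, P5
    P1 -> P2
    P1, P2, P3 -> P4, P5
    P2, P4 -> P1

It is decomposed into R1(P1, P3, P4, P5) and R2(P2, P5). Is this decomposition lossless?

Common attributes: R1 ∩ R2 = {P5}.
No dependency enlarges {P5}, so (P5)⁺ = {P5}.
The closure contains neither all of R1 = {P1, P3, P4, P5} nor all of R2 = {P2, P5}, so the common attributes are not a superkey of either fragment. The join is lossy.

No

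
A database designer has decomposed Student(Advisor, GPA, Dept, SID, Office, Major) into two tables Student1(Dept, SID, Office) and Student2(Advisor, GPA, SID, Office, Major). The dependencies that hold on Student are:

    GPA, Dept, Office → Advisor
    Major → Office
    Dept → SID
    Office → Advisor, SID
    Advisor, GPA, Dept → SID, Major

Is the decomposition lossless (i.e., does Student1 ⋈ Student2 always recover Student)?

No

Common attributes: Student1 ∩ Student2 = {SID, Office}.
Closure of {SID, Office}: Office → Advisor, SID applies, adding Advisor. So (SID, Office)⁺ = {Advisor, SID, Office}.
The closure contains neither all of Student1 = {Dept, SID, Office} nor all of Student2 = {Advisor, GPA, SID, Office, Major}, so the common attributes are not a superkey of either fragment. The join is lossy.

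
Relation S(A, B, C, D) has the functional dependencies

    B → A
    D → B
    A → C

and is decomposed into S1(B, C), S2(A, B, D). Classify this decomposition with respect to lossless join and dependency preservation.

lossless but not dependency-preserving

Lossless test: (B)⁺ = {A, B, C}, which contains all of one fragment — lossless.
Dependency preservation: the restricted closure of {A} across the fragments never reaches {C}, so A → C cannot be enforced without a join — not preserved.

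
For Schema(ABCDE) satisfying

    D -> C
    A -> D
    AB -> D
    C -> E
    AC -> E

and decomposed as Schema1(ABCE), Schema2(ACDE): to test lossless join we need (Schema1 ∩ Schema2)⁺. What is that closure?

Schema1 ∩ Schema2 = {ACE}.
A → D applies, adding D
Closure: {ACDE}.

ACDE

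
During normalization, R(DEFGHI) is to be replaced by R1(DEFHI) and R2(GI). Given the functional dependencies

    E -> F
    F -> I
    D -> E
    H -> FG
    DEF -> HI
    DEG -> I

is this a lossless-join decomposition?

No

Common attributes: R1 ∩ R2 = {I}.
No dependency enlarges {I}, so (I)⁺ = {I}.
The closure contains neither all of R1 = {DEFHI} nor all of R2 = {GI}, so the common attributes are not a superkey of either fragment. The join is lossy.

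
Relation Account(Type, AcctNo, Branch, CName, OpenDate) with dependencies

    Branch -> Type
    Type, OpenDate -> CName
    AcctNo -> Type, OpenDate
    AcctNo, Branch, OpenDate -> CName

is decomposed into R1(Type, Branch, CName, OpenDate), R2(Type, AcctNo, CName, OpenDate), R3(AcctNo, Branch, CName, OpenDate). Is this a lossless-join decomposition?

Chase test. Columns are Type, AcctNo, Branch, CName, OpenDate; row i has aⱼ where attribute j ∈ Ri, else bᵢⱼ.
Initial tableau (one row per fragment):
  row 1: a1 b12 a3 a4 a5
  row 2: a1 a2 b23 a4 a5
  row 3: b31 a2 a3 a4 a5
Rows 1 and 3 agree on Branch; apply Branch→Type and equate their Type entries.
Row 3 is now all distinguished symbols — the join is lossless.

Yes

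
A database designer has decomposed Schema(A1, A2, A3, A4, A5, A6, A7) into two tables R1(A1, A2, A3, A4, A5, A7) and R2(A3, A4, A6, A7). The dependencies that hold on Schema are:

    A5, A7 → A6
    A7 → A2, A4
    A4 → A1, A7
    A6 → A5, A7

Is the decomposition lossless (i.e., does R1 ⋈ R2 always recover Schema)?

Common attributes: R1 ∩ R2 = {A3, A4, A7}.
Closure of {A3, A4, A7}: A7 → A2, A4 applies, adding A2; A4 → A1, A7 applies, adding A1. So (A3, A4, A7)⁺ = {A1, A2, A3, A4, A7}.
The closure contains neither all of R1 = {A1, A2, A3, A4, A5, A7} nor all of R2 = {A3, A4, A6, A7}, so the common attributes are not a superkey of either fragment. The join is lossy.

No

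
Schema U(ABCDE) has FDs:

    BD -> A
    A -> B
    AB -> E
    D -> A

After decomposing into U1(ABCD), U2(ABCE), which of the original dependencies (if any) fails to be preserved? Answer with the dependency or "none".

none

BD → A lies within U1.
A → B lies within U1.
AB → E lies within U2.
D → A lies within U1.
Every dependency is enforceable on the fragments, so the decomposition is dependency-preserving.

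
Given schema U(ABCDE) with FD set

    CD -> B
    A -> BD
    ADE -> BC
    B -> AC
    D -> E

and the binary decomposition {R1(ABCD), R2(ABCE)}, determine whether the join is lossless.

Common attributes: R1 ∩ R2 = {ABC}.
Closure of {ABC}: A → BD applies, adding D; D → E applies, adding E. So (ABC)⁺ = {ABCDE}.
This closure contains every attribute of R1, so R1 ∩ R2 → R1. The join is lossless.

Yes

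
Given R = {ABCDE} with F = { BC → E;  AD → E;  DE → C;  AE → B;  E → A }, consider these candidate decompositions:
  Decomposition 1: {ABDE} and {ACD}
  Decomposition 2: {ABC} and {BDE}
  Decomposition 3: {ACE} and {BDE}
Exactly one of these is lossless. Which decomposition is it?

Decomposition 1

Decomposition 1: common = {AD}, closure = {ABCDE} → lossless.
Decomposition 2: common = {B}, closure = {B} → lossy.
Decomposition 3: common = {E}, closure = {ABE} → lossy.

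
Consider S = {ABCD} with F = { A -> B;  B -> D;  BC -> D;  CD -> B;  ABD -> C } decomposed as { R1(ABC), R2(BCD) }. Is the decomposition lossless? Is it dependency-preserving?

lossless and dependency-preserving

Lossless test: (BC)⁺ = {BCD}, which contains all of one fragment — lossless.
Dependency preservation: ABD → C is not contained in any single fragment, but the restricted closure of its left-hand side across the fragments still reaches the right-hand side; the remaining FDs each lie inside some fragment. All dependencies are preserved.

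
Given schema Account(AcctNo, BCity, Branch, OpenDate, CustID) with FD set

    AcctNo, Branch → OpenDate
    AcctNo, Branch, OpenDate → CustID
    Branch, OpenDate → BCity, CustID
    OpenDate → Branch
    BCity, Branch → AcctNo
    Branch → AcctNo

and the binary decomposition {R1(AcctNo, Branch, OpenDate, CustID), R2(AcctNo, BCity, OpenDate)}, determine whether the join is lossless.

Yes

Common attributes: R1 ∩ R2 = {AcctNo, OpenDate}.
Closure of {AcctNo, OpenDate}: OpenDate → Branch applies, adding Branch; AcctNo, Branch, OpenDate → CustID applies, adding CustID; Branch, OpenDate → BCity, CustID applies, adding BCity. So (AcctNo, OpenDate)⁺ = {AcctNo, BCity, Branch, OpenDate, CustID}.
This closure contains every attribute of R1, so R1 ∩ R2 → R1. The join is lossless.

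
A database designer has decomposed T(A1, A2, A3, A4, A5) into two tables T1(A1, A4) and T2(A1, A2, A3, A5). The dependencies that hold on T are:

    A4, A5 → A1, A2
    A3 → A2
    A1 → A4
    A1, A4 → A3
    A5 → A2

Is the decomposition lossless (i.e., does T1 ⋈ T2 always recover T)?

Yes

Common attributes: T1 ∩ T2 = {A1}.
Closure of {A1}: A1 → A4 applies, adding A4; A1, A4 → A3 applies, adding A3; A3 → A2 applies, adding A2. So (A1)⁺ = {A1, A2, A3, A4}.
This closure contains every attribute of T1, so T1 ∩ T2 → T1. The join is lossless.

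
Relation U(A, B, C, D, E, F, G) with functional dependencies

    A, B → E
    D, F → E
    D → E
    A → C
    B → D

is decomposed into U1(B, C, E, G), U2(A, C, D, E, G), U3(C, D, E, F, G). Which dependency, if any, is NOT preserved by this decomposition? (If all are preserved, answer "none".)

B → D

Check B → D: no single fragment contains all of {B, D}, and the restricted closure of {B} across the fragments never reaches {D}.
A, B → E is preserved.
D, F → E is preserved.
D → E is preserved.
A → C is preserved.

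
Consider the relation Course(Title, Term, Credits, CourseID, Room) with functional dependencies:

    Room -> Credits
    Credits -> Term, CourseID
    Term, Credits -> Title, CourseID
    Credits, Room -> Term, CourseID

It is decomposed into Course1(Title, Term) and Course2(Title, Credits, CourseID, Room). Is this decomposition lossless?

No

Common attributes: Course1 ∩ Course2 = {Title}.
No dependency enlarges {Title}, so (Title)⁺ = {Title}.
The closure contains neither all of Course1 = {Title, Term} nor all of Course2 = {Title, Credits, CourseID, Room}, so the common attributes are not a superkey of either fragment. The join is lossy.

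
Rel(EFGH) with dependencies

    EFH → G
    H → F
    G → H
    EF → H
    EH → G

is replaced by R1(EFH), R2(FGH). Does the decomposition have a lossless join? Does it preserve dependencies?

Lossless test: (FH)⁺ = {FH}, which is a superkey of neither fragment — lossy.
Dependency preservation: the restricted closure of {EFH} across the fragments never reaches {G}, so EFH → G cannot be enforced without a join — not preserved.

lossy and not dependency-preserving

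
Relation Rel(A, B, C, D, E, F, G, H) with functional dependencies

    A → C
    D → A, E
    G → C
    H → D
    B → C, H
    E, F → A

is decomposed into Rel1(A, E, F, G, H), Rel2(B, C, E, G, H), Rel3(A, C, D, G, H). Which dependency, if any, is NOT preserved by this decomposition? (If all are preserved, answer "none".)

D → A, E

Check D → A, E: no single fragment contains all of {A, D, E}, and the restricted closure of {D} across the fragments never reaches {A, E}.
A → C is preserved.
G → C is preserved.
H → D is preserved.
B → C, H is preserved.
E, F → A is preserved.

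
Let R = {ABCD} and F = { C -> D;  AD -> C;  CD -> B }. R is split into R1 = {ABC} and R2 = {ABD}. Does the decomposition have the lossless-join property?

Common attributes: R1 ∩ R2 = {AB}.
No dependency enlarges {AB}, so (AB)⁺ = {AB}.
The closure contains neither all of R1 = {ABC} nor all of R2 = {ABD}, so the common attributes are not a superkey of either fragment. The join is lossy.

No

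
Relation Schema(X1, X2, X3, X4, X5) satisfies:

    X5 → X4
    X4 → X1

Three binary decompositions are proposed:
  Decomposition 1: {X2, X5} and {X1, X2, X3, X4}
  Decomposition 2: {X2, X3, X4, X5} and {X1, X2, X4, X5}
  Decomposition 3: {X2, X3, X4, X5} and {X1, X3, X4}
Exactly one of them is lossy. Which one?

Decomposition 1

Decomposition 1: common = {X2}, closure = {X2} → lossy.
Decomposition 2: common = {X2, X4, X5}, closure = {X1, X2, X4, X5} → lossless.
Decomposition 3: common = {X3, X4}, closure = {X1, X3, X4} → lossless.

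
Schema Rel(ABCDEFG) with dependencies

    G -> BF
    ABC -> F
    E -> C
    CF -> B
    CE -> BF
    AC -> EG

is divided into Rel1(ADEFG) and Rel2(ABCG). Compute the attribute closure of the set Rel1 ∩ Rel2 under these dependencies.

ABFG

Rel1 ∩ Rel2 = {AG}.
G → BF applies, adding BF
Closure: {ABFG}.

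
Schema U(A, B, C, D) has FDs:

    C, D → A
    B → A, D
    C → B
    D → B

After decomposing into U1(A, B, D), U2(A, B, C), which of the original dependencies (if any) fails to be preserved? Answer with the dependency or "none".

none

C, D → A: restricted closure across fragments reaches A.
B → A, D lies within U1.
C → B lies within U2.
D → B lies within U1.
Every dependency is enforceable on the fragments, so the decomposition is dependency-preserving.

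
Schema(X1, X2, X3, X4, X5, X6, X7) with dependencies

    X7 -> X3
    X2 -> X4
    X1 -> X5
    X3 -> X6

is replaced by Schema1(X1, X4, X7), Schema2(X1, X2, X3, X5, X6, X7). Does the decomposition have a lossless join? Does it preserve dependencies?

lossy and not dependency-preserving

Lossless test: (X1, X7)⁺ = {X1, X3, X5, X6, X7}, which is a superkey of neither fragment — lossy.
Dependency preservation: the restricted closure of {X2} across the fragments never reaches {X4}, so X2 → X4 cannot be enforced without a join — not preserved.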